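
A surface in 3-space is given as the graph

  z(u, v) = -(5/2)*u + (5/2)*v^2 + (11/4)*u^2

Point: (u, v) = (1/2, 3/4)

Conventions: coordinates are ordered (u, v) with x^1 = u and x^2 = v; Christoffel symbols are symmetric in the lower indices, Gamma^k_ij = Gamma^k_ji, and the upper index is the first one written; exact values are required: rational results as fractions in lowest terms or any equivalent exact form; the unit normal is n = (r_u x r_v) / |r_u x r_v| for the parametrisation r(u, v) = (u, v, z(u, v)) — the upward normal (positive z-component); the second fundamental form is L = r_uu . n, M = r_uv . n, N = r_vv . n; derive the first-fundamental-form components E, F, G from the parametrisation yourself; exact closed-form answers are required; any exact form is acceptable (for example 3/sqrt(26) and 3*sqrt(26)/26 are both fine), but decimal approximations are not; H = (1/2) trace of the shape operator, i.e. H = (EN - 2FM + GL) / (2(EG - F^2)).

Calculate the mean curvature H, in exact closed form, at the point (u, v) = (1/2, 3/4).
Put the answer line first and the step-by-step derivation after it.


Answer: H = 2821*sqrt(2)/5324

z_u = 1/4, z_v = 15/4, z_uu = 11/2, z_uv = 0, z_vv = 5
E = 17/16, F = 15/16, G = 241/16; answer radicand W^2 = 121/8
unnormalised second-form numerators: l = 11/2, m = 0, n = 5; L = l/sqrt(121/8), and similarly M = m/sqrt(W^2), N = n/sqrt(W^2)
H = (E*n - 2*F*m + G*l) / (2*(EG - F^2)*sqrt(W^2)); E*n - 2*F*m + G*l = 2821/32, EG - F^2 = 121/8, so H = (2821/968)/sqrt(121/8)


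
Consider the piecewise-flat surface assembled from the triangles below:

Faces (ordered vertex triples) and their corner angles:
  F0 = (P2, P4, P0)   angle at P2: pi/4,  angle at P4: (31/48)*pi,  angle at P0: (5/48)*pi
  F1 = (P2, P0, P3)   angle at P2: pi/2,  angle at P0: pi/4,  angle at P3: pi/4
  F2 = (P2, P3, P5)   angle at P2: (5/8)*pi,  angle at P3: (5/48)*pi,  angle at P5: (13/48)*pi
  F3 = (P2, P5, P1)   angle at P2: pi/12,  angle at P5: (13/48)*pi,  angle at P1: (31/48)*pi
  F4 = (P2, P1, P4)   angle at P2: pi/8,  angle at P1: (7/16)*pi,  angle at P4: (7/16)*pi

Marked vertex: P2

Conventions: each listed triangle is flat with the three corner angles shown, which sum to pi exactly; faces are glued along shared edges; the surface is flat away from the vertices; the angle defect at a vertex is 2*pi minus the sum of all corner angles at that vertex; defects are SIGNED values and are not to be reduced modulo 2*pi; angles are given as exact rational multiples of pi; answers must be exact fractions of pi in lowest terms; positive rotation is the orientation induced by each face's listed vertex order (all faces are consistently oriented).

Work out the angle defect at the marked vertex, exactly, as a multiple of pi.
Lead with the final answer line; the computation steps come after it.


Answer: defect(P2) = (5/12)*pi

Sum of corner angles at P2: (19/12)*pi
defect = 2*pi - (19/12)*pi


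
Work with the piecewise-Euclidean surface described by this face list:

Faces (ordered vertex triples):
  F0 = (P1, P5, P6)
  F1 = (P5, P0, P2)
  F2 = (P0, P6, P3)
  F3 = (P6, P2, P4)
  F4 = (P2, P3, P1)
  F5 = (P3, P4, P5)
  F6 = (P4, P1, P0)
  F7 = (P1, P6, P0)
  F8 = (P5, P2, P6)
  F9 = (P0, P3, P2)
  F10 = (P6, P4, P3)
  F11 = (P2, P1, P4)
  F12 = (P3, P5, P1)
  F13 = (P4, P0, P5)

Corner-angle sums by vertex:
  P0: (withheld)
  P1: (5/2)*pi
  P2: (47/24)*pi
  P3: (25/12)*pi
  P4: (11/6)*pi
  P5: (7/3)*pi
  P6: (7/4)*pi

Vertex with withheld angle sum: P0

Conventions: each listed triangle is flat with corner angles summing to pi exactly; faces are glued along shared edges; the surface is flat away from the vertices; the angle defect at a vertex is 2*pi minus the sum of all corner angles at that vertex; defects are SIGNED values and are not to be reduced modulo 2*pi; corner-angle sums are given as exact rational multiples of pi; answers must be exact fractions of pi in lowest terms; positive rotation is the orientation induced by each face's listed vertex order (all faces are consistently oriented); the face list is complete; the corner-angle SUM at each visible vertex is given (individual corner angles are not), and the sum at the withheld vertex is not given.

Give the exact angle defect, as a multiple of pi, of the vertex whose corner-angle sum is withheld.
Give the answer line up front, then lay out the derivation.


Answer: defect(P0) = (11/24)*pi

V = 7, E = 21, F = 14; chi = V - E + F = 0
Gauss-Bonnet: total defect = 2*pi*chi = 0; visible defects sum to (-11/24)*pi


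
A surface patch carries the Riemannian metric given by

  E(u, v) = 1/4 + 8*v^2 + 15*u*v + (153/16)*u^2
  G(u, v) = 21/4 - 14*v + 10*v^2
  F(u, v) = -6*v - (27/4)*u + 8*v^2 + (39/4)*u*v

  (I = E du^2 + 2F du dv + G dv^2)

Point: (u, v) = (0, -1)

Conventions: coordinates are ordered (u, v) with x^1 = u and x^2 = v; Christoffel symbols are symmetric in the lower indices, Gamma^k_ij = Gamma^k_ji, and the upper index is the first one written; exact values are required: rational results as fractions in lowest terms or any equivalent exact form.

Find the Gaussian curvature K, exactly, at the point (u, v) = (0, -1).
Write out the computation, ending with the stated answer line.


E = 33/4, F = 14, G = 117/4, EG - F^2 = 725/16 at the point
E_u = -15, E_v = -16, F_u = -33/2, F_v = -22, G_u = 0, G_v = -34
E_vv = 16, F_uv = 39/4, G_uu = 0
Brioschi: K = (det M1 - det M2) / (EG - F^2)^2 with the standard first/second-derivative matrices M1, M2.
M1 = [[-E_vv/2 + F_uv - G_uu/2, E_u/2, F_u - E_v/2], [F_v - G_u/2, E, F], [G_v/2, F, G]] = [[7/4, -15/2, -17/2], [-22, 33/4, 14], [-17, 14, 117/4]]; det M1 = -98309/64
M2 = [[0, E_v/2, G_u/2], [E_v/2, E, F], [G_u/2, F, G]] = [[0, -8, 0], [-8, 33/4, 14], [0, 14, 117/4]]; det M2 = -1872
det M1 - det M2 = 21499/64; K = 21499/64 / (725/16)^2 = 85996/525625

Answer: K = 85996/525625


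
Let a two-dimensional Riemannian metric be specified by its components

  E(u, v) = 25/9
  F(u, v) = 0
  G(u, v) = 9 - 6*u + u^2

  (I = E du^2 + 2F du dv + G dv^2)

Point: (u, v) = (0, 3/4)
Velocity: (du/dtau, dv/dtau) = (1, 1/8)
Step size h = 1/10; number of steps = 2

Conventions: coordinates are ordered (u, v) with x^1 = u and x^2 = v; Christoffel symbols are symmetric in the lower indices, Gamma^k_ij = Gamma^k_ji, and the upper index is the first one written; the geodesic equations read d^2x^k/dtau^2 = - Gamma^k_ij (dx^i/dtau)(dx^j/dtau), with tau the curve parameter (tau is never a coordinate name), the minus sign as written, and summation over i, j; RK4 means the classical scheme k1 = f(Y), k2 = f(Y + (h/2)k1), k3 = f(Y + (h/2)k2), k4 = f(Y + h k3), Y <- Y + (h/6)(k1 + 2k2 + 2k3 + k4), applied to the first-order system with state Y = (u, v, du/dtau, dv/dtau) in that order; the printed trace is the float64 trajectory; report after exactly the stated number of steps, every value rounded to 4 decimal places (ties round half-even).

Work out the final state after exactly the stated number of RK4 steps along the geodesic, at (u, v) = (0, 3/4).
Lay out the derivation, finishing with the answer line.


f(Y) = (du/dtau, dv/dtau, -Gamma^u_ij Y'^i Y'^j, -Gamma^v_ij Y'^i Y'^j) with the Gammas evaluated at the stage position; h = 0.100000; intermediate values shown to 6 dp
step 0: u = 0.0000, v = 0.7500, du/dtau = 1.0000, dv/dtau = 0.1250
step 1:
  k1: at (u, v) = (0.000000, 0.750000), (du/dtau, dv/dtau) = (1.000000, 0.125000); Gamma_uuu = 0.000000, Gamma_uuv = 0.000000, Gamma_uvv = 1.080000, Gamma_vuu = 0.000000, Gamma_vuv = -0.333333, Gamma_vvv = 0.000000; k1 = (1.000000, 0.125000, -0.016875, 0.083333)
  k2: at (u, v) = (0.050000, 0.756250), (du/dtau, dv/dtau) = (0.999156, 0.129167); Gamma_uuu = 0.000000, Gamma_uuv = 0.000000, Gamma_uvv = 1.062000, Gamma_vuu = 0.000000, Gamma_vuv = -0.338983, Gamma_vvv = 0.000000; k2 = (0.999156, 0.129167, -0.017718, 0.087497)
  k3: at (u, v) = (0.049958, 0.756458), (du/dtau, dv/dtau) = (0.999114, 0.129375); Gamma_uuu = 0.000000, Gamma_uuv = 0.000000, Gamma_uvv = 1.062015, Gamma_vuu = 0.000000, Gamma_vuv = -0.338978, Gamma_vvv = 0.000000; k3 = (0.999114, 0.129375, -0.017776, 0.087633)
  k4: at (u, v) = (0.099911, 0.762937), (du/dtau, dv/dtau) = (0.998222, 0.133763); Gamma_uuu = 0.000000, Gamma_uuv = 0.000000, Gamma_uvv = 1.044032, Gamma_vuu = 0.000000, Gamma_vuv = -0.344817, Gamma_vvv = 0.000000; k4 = (0.998222, 0.133763, -0.018680, 0.092084)
  Y <- Y + (h/6)(k1 + 2k2 + 2k3 + k4): u = 0.0999, v = 0.7629, du/dtau = 0.9982, dv/dtau = 0.1338
step 2:
  k1: at (u, v) = (0.099913, 0.762931), (du/dtau, dv/dtau) = (0.998224, 0.133761); Gamma_uuu = 0.000000, Gamma_uuv = 0.000000, Gamma_uvv = 1.044031, Gamma_vuu = 0.000000, Gamma_vuv = -0.344817, Gamma_vvv = 0.000000; k1 = (0.998224, 0.133761, -0.018680, 0.092083)
  k2: at (u, v) = (0.149824, 0.769619), (du/dtau, dv/dtau) = (0.997290, 0.138365); Gamma_uuu = 0.000000, Gamma_uuv = 0.000000, Gamma_uvv = 1.026063, Gamma_vuu = 0.000000, Gamma_vuv = -0.350856, Gamma_vvv = 0.000000; k2 = (0.997290, 0.138365, -0.019644, 0.096829)
  k3: at (u, v) = (0.149777, 0.769849), (du/dtau, dv/dtau) = (0.997242, 0.138603); Gamma_uuu = 0.000000, Gamma_uuv = 0.000000, Gamma_uvv = 1.026080, Gamma_vuu = 0.000000, Gamma_vuv = -0.350850, Gamma_vvv = 0.000000; k3 = (0.997242, 0.138603, -0.019712, 0.096989)
  k4: at (u, v) = (0.199637, 0.776791), (du/dtau, dv/dtau) = (0.996253, 0.143460); Gamma_uuu = 0.000000, Gamma_uuv = 0.000000, Gamma_uvv = 1.008131, Gamma_vuu = 0.000000, Gamma_vuv = -0.357097, Gamma_vvv = 0.000000; k4 = (0.996253, 0.143460, -0.020748, 0.102074)
  Y <- Y + (h/6)(k1 + 2k2 + 2k3 + k4): u = 0.1996, v = 0.7768, du/dtau = 0.9963, dv/dtau = 0.1435

Answer: u = 0.1996, v = 0.7768, du/dtau = 0.9963, dv/dtau = 0.1435


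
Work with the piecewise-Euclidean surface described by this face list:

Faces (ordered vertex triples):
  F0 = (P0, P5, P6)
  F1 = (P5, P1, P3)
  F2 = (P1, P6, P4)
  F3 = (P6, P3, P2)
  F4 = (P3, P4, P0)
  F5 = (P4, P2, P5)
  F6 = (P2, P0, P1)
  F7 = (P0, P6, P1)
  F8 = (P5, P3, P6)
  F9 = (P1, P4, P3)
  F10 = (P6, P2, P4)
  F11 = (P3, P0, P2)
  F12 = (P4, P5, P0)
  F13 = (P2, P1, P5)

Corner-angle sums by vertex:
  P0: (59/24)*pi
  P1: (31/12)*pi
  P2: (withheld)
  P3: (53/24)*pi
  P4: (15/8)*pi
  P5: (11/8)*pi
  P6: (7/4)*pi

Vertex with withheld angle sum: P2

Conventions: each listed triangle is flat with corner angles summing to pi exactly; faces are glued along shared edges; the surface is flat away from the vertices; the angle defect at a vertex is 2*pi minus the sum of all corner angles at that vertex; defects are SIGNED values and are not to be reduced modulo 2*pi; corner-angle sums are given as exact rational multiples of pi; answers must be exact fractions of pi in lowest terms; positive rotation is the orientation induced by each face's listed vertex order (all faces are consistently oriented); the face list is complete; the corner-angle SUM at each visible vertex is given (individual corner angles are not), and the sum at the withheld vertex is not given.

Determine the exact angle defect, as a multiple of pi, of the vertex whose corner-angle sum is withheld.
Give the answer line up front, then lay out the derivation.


Answer: defect(P2) = pi/4

V = 7, E = 21, F = 14; chi = V - E + F = 0
Gauss-Bonnet: total defect = 2*pi*chi = 0; visible defects sum to -pi/4


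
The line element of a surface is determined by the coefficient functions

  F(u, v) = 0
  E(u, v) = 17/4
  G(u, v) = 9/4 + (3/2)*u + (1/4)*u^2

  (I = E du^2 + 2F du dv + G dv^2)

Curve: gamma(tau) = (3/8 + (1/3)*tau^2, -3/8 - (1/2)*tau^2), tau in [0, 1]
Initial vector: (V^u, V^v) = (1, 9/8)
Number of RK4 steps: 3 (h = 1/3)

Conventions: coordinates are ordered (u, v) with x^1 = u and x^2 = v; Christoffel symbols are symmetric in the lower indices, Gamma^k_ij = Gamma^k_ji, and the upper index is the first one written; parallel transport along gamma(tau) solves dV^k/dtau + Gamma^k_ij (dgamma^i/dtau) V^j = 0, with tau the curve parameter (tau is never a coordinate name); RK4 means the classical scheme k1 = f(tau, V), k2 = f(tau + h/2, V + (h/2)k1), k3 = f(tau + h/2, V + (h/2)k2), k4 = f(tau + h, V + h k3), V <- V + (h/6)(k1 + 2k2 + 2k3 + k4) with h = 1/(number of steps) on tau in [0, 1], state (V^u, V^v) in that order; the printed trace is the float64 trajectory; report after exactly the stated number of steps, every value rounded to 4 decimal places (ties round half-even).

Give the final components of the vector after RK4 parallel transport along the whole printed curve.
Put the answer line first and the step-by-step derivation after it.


Answer: V^u = 0.8813, V^v = 1.1509

gamma'(tau) = ((2/3)*tau, -tau); f(tau, V)^k = -Gamma^k_ij(gamma(tau)) gamma'^i(tau) V^j; h = 1/3; intermediate values shown to 6 dp
curve data and Christoffel symbols at the stage parameters:
  tau = 0.000000: gamma = (0.375000, -0.375000), gamma' = (0.000000, 0.000000); Gamma_uuu = 0.000000, Gamma_uuv = 0.000000, Gamma_uvv = -0.198529, Gamma_vuu = 0.000000, Gamma_vuv = 0.296296, Gamma_vvv = 0.000000
  tau = 0.166667: gamma = (0.384259, -0.388889), gamma' = (0.111111, -0.166667); Gamma_uuu = 0.000000, Gamma_uuv = 0.000000, Gamma_uvv = -0.199074, Gamma_vuu = 0.000000, Gamma_vuv = 0.295486, Gamma_vvv = 0.000000
  tau = 0.333333: gamma = (0.412037, -0.430556), gamma' = (0.222222, -0.333333); Gamma_uuu = 0.000000, Gamma_uuv = 0.000000, Gamma_uvv = -0.200708, Gamma_vuu = 0.000000, Gamma_vuv = 0.293080, Gamma_vvv = 0.000000
  tau = 0.500000: gamma = (0.458333, -0.500000), gamma' = (0.333333, -0.500000); Gamma_uuu = 0.000000, Gamma_uuv = 0.000000, Gamma_uvv = -0.203431, Gamma_vuu = 0.000000, Gamma_vuv = 0.289157, Gamma_vvv = 0.000000
  tau = 0.666667: gamma = (0.523148, -0.597222), gamma' = (0.444444, -0.666667); Gamma_uuu = 0.000000, Gamma_uuv = 0.000000, Gamma_uvv = -0.207244, Gamma_vuu = 0.000000, Gamma_vuv = 0.283837, Gamma_vvv = 0.000000
  tau = 0.833333: gamma = (0.606481, -0.722222), gamma' = (0.555556, -0.833333); Gamma_uuu = 0.000000, Gamma_uuv = 0.000000, Gamma_uvv = -0.212146, Gamma_vuu = 0.000000, Gamma_vuv = 0.277279, Gamma_vvv = 0.000000
  tau = 1.000000: gamma = (0.708333, -0.875000), gamma' = (0.666667, -1.000000); Gamma_uuu = 0.000000, Gamma_uuv = 0.000000, Gamma_uvv = -0.218137, Gamma_vuu = 0.000000, Gamma_vuv = 0.269663, Gamma_vvv = 0.000000
step 0: V^u = 1.0000, V^v = 1.1250
step 1: k1 = (0.000000, 0.000000), k2 = (-0.037326, 0.012312), k3 = (-0.037394, 0.011938), k4 = (-0.075532, 0.022946); V <- V + (h/6)(k1 + 2k2 + 2k3 + k4): V^u = 0.9875, V^v = 1.1290
step 2: k1 = (-0.075531, 0.022944), k2 = (-0.115223, 0.031766), k3 = (-0.115372, 0.030668), k4 = (-0.157394, 0.035874); V <- V + (h/6)(k1 + 2k2 + 2k3 + k4): V^u = 0.9489, V^v = 1.1392
step 3: k1 = (-0.157391, 0.035856), k2 = (-0.202449, 0.036803), k3 = (-0.202477, 0.035043), k4 = (-0.251044, 0.030798); V <- V + (h/6)(k1 + 2k2 + 2k3 + k4): V^u = 0.8813, V^v = 1.1509


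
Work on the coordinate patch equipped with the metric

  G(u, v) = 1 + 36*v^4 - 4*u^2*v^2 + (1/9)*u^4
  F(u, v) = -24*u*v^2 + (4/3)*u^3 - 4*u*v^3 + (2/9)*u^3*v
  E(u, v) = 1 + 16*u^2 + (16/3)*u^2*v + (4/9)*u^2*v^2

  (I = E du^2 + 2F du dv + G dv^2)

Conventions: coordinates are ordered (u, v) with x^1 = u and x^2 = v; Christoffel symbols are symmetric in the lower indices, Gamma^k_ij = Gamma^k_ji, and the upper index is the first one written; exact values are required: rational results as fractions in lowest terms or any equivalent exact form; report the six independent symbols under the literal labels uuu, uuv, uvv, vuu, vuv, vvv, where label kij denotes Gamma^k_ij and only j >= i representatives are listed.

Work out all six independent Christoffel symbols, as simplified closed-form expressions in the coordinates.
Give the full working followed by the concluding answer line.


E = 1 + 16*u^2 + (16/3)*u^2*v + (4/9)*u^2*v^2; F = -24*u*v^2 + (4/3)*u^3 - 4*u*v^3 + (2/9)*u^3*v; G = 1 + 36*v^4 - 4*u^2*v^2 + (1/9)*u^4
Gamma^k_ij = (1/2) g^{kl} (d_i g_jl + d_j g_il - d_l g_ij), with g^inv = (1/(EG-F^2)) [[G, -F], [-F, E]]
first partials: E_u = 32*u + (32/3)*u*v + (8/9)*u*v^2, E_v = (16/3)*u^2 + (8/9)*u^2*v, F_u = -24*v^2 + 4*u^2 - 4*v^3 + (2/3)*u^2*v, F_v = -48*u*v - 12*u*v^2 + (2/9)*u^3, G_u = -8*u*v^2 + (4/9)*u^3, G_v = 144*v^3 - 8*u^2*v
D = EG - F^2 = 1 + 16*u^2 + (16/3)*u^2*v + 36*v^4 - (32/9)*u^2*v^2 + (1/9)*u^4
expanded: Gamma^u_uu = (G E_u - 2F F_u + F E_v)/(2D), Gamma^u_uv = (G E_v - F G_u)/(2D), Gamma^u_vv = (2G F_v - G G_u - F G_v)/(2D), Gamma^v_uu = (2E F_u - E E_v - F E_u)/(2D), Gamma^v_uv = (E G_u - F E_v)/(2D), Gamma^v_vv = (E G_v - 2F F_v + F G_u)/(2D); substitute and cancel common factors

Answer: Gamma_uuu = (4*u*v^2 + 48*u*v + 144*u)/(u^4 - 32*u^2*v^2 + 48*u^2*v + 144*u^2 + 324*v^4 + 9), Gamma_uuv = (4*u^2*v + 24*u^2)/(u^4 - 32*u^2*v^2 + 48*u^2*v + 144*u^2 + 324*v^4 + 9), Gamma_uvv = (-72*u*v^2 - 432*u*v)/(u^4 - 32*u^2*v^2 + 48*u^2*v + 144*u^2 + 324*v^4 + 9), Gamma_vuu = (2*u^2*v + 12*u^2 - 36*v^3 - 216*v^2)/(u^4 - 32*u^2*v^2 + 48*u^2*v + 144*u^2 + 324*v^4 + 9), Gamma_vuv = (2*u^3 - 36*u*v^2)/(u^4 - 32*u^2*v^2 + 48*u^2*v + 144*u^2 + 324*v^4 + 9), Gamma_vvv = (-36*u^2*v + 648*v^3)/(u^4 - 32*u^2*v^2 + 48*u^2*v + 144*u^2 + 324*v^4 + 9)


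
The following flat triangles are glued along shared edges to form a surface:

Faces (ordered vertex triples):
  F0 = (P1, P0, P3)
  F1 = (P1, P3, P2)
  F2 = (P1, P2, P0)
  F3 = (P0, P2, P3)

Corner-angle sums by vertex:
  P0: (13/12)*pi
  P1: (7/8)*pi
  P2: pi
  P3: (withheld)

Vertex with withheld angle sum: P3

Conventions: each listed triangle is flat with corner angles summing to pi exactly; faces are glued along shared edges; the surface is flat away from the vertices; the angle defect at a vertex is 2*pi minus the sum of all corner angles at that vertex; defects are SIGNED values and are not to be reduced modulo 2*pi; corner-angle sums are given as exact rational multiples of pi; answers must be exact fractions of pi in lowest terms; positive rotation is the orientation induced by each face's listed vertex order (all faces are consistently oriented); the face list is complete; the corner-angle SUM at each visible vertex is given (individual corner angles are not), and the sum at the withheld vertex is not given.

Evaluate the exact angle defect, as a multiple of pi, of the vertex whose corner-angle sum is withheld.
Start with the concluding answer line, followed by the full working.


Answer: defect(P3) = (23/24)*pi

V = 4, E = 6, F = 4; chi = V - E + F = 2
Gauss-Bonnet: total defect = 2*pi*chi = 4*pi; visible defects sum to (73/24)*pi


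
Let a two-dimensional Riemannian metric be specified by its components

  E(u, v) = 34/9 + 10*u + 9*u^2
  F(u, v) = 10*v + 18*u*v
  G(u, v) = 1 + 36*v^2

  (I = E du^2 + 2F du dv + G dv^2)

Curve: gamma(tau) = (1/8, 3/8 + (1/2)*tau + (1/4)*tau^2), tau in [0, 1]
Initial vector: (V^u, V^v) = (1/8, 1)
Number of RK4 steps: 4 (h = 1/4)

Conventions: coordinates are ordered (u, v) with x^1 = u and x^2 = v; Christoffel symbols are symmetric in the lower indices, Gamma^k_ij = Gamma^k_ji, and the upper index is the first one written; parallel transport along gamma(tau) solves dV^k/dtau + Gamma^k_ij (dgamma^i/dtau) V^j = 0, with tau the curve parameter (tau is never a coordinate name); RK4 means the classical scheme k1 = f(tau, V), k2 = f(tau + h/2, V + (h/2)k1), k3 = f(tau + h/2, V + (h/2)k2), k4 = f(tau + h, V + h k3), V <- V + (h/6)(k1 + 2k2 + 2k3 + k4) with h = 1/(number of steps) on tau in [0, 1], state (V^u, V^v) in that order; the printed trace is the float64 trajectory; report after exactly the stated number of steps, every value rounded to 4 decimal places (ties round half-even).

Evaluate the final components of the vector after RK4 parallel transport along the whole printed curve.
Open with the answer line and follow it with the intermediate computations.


Answer: V^u = -0.1836, V^v = 0.4491

gamma'(tau) = (0, 1/2 + (1/2)*tau); f(tau, V)^k = -Gamma^k_ij(gamma(tau)) gamma'^i(tau) V^j; h = 1/4; intermediate values shown to 6 dp
curve data and Christoffel symbols at the stage parameters:
  tau = 0.000000: gamma = (0.125000, 0.375000), gamma' = (0.000000, 0.500000); Gamma_uuu = 0.598676, Gamma_uuv = 0.000000, Gamma_uvv = 1.197353, Gamma_vuu = 0.659766, Gamma_vuv = 0.000000, Gamma_vvv = 1.319532
  tau = 0.125000: gamma = (0.125000, 0.441406), gamma' = (0.000000, 0.562500); Gamma_uuu = 0.502765, Gamma_uuv = 0.000000, Gamma_uvv = 1.005531, Gamma_vuu = 0.652184, Gamma_vuv = 0.000000, Gamma_vvv = 1.304368
  tau = 0.250000: gamma = (0.125000, 0.515625), gamma' = (0.000000, 0.625000); Gamma_uuu = 0.415545, Gamma_uuv = 0.000000, Gamma_uvv = 0.831089, Gamma_vuu = 0.629677, Gamma_vuv = 0.000000, Gamma_vvv = 1.259355
  tau = 0.375000: gamma = (0.125000, 0.597656), gamma' = (0.000000, 0.687500); Gamma_uuu = 0.339762, Gamma_uuv = 0.000000, Gamma_uvv = 0.679523, Gamma_vuu = 0.596750, Gamma_vuv = 0.000000, Gamma_vvv = 1.193499
  tau = 0.500000: gamma = (0.125000, 0.687500), gamma' = (0.000000, 0.750000); Gamma_uuu = 0.276100, Gamma_uuv = 0.000000, Gamma_uvv = 0.552199, Gamma_vuu = 0.557834, Gamma_vuv = 0.000000, Gamma_vvv = 1.115668
  tau = 0.625000: gamma = (0.125000, 0.785156), gamma' = (0.000000, 0.812500); Gamma_uuu = 0.223856, Gamma_uuv = 0.000000, Gamma_uvv = 0.447712, Gamma_vuu = 0.516525, Gamma_vuv = 0.000000, Gamma_vvv = 1.033050
  tau = 0.750000: gamma = (0.125000, 0.890625), gamma' = (0.000000, 0.875000); Gamma_uuu = 0.181621, Gamma_uuv = 0.000000, Gamma_uvv = 0.363242, Gamma_vuu = 0.475365, Gamma_vuv = 0.000000, Gamma_vvv = 0.950731
  tau = 0.875000: gamma = (0.125000, 1.003906), gamma' = (0.000000, 0.937500); Gamma_uuu = 0.147768, Gamma_uuv = 0.000000, Gamma_uvv = 0.295535, Gamma_vuu = 0.435952, Gamma_vuv = 0.000000, Gamma_vvv = 0.871905
  tau = 1.000000: gamma = (0.125000, 1.125000), gamma' = (0.000000, 1.000000); Gamma_uuu = 0.120735, Gamma_uuv = 0.000000, Gamma_uvv = 0.241470, Gamma_vuu = 0.399165, Gamma_vuv = 0.000000, Gamma_vvv = 0.798330
step 0: V^u = 0.1250, V^v = 1.0000
step 1: k1 = (-0.598676, -0.659766), k2 = (-0.518965, -0.673198), k3 = (-0.518015, -0.671966), k4 = (-0.432171, -0.654871); V <- V + (h/6)(k1 + 2k2 + 2k3 + k4): V^u = -0.0044, V^v = 0.8331
step 2: k1 = (-0.432752, -0.655751), k2 = (-0.350920, -0.616348), k3 = (-0.353221, -0.620389), k4 = (-0.280805, -0.567341); V <- V + (h/6)(k1 + 2k2 + 2k3 + k4): V^u = -0.0928, V^v = 0.6791
step 3: k1 = (-0.281250, -0.568240), k2 = (-0.221196, -0.510388), k3 = (-0.223827, -0.516458), k4 = (-0.174807, -0.457529); V <- V + (h/6)(k1 + 2k2 + 2k3 + k4): V^u = -0.1489, V^v = 0.5508
step 4: k1 = (-0.175062, -0.458198), k2 = (-0.136736, -0.403406), k3 = (-0.138634, -0.409005), k4 = (-0.108309, -0.358084); V <- V + (h/6)(k1 + 2k2 + 2k3 + k4): V^u = -0.1836, V^v = 0.4491


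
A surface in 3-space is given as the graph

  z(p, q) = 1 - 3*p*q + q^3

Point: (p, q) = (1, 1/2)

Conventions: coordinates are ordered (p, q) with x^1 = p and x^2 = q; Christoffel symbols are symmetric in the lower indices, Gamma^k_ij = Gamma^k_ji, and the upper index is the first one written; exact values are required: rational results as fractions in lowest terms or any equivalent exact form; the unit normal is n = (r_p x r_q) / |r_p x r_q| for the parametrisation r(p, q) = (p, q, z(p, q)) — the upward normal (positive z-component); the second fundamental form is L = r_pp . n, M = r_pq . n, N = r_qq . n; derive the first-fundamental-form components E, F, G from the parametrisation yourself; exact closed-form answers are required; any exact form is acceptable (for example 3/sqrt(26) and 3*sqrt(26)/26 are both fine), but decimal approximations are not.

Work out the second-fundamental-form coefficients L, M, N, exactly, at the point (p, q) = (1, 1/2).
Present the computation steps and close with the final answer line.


z_p = -3/2, z_q = -9/4, z_pp = 0, z_pq = -3, z_qq = 3
E = 13/4, F = 27/8, G = 97/16; answer radicand W^2 = 133/16
unnormalised second-form numerators: l = 0, m = -3, n = 3; L = l/sqrt(133/16), and similarly M = m/sqrt(W^2), N = n/sqrt(W^2)

Answer: L = 0, M = -12*sqrt(133)/133, N = 12*sqrt(133)/133


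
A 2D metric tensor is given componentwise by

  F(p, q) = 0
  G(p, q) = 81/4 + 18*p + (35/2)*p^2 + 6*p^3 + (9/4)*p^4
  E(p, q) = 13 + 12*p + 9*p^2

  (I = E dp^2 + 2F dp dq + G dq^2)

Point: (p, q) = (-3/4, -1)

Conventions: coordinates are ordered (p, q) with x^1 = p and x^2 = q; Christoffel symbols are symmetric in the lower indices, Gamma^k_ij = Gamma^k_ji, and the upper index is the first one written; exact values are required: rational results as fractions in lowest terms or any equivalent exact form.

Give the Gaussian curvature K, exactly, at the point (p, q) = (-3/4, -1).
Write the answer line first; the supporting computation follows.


Answer: K = -73728/862025

E = 145/16, F = 0, G = 15129/1024, EG - F^2 = 2193705/16384 at the point
E_p = -3/2, E_q = 0, F_p = 0, F_q = 0, G_p = -123/64, G_q = 0
E_qq = 0, F_pq = 0, G_pp = 371/16
Compute both Brioschi determinants and normalise by (EG - F^2)^2.
M1 = [[-E_qq/2 + F_pq - G_pp/2, E_p/2, F_p - E_q/2], [F_q - G_p/2, E, F], [G_q/2, F, G]] = [[-371/32, -3/4, 0], [123/128, 145/16, 0], [0, 0, 15129/1024]]; det M1 = -404140977/262144
M2 = [[0, E_q/2, G_p/2], [E_q/2, E, F], [G_p/2, F, G]] = [[0, 0, -123/128], [0, 145/16, 0], [-123/128, 0, 15129/1024]]; det M2 = -2193705/262144
det M1 - det M2 = -50243409/32768; K = -50243409/32768 / (2193705/16384)^2 = -73728/862025


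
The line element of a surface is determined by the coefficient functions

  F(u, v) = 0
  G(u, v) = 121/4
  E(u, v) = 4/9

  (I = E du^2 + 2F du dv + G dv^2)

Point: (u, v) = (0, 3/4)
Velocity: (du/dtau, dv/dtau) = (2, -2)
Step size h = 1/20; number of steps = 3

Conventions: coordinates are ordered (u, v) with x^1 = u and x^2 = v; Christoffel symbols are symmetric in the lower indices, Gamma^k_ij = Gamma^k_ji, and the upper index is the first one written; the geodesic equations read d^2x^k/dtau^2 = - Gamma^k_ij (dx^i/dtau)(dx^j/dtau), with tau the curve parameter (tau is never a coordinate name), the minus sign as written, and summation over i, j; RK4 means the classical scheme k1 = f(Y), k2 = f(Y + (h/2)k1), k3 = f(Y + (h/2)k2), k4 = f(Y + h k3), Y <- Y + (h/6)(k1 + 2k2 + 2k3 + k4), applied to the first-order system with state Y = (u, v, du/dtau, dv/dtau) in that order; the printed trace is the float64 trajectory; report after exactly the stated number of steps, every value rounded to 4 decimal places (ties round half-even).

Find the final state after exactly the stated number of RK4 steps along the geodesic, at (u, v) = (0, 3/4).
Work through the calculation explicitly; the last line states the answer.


f(Y) = (du/dtau, dv/dtau, -Gamma^u_ij Y'^i Y'^j, -Gamma^v_ij Y'^i Y'^j) with the Gammas evaluated at the stage position; h = 0.050000; intermediate values shown to 6 dp
step 0: u = 0.0000, v = 0.7500, du/dtau = 2.0000, dv/dtau = -2.0000
step 1:
  k1: at (u, v) = (0.000000, 0.750000), (du/dtau, dv/dtau) = (2.000000, -2.000000); Gamma_uuu = 0.000000, Gamma_uuv = 0.000000, Gamma_uvv = 0.000000, Gamma_vuu = 0.000000, Gamma_vuv = 0.000000, Gamma_vvv = 0.000000; k1 = (2.000000, -2.000000, 0.000000, 0.000000)
  k2: at (u, v) = (0.050000, 0.700000), (du/dtau, dv/dtau) = (2.000000, -2.000000); Gamma_uuu = 0.000000, Gamma_uuv = 0.000000, Gamma_uvv = 0.000000, Gamma_vuu = 0.000000, Gamma_vuv = 0.000000, Gamma_vvv = 0.000000; k2 = (2.000000, -2.000000, 0.000000, 0.000000)
  k3: at (u, v) = (0.050000, 0.700000), (du/dtau, dv/dtau) = (2.000000, -2.000000); Gamma_uuu = 0.000000, Gamma_uuv = 0.000000, Gamma_uvv = 0.000000, Gamma_vuu = 0.000000, Gamma_vuv = 0.000000, Gamma_vvv = 0.000000; k3 = (2.000000, -2.000000, 0.000000, 0.000000)
  k4: at (u, v) = (0.100000, 0.650000), (du/dtau, dv/dtau) = (2.000000, -2.000000); Gamma_uuu = 0.000000, Gamma_uuv = 0.000000, Gamma_uvv = 0.000000, Gamma_vuu = 0.000000, Gamma_vuv = 0.000000, Gamma_vvv = 0.000000; k4 = (2.000000, -2.000000, 0.000000, 0.000000)
  Y <- Y + (h/6)(k1 + 2k2 + 2k3 + k4): u = 0.1000, v = 0.6500, du/dtau = 2.0000, dv/dtau = -2.0000
step 2:
  k1: at (u, v) = (0.100000, 0.650000), (du/dtau, dv/dtau) = (2.000000, -2.000000); Gamma_uuu = 0.000000, Gamma_uuv = 0.000000, Gamma_uvv = 0.000000, Gamma_vuu = 0.000000, Gamma_vuv = 0.000000, Gamma_vvv = 0.000000; k1 = (2.000000, -2.000000, 0.000000, 0.000000)
  k2: at (u, v) = (0.150000, 0.600000), (du/dtau, dv/dtau) = (2.000000, -2.000000); Gamma_uuu = 0.000000, Gamma_uuv = 0.000000, Gamma_uvv = 0.000000, Gamma_vuu = 0.000000, Gamma_vuv = 0.000000, Gamma_vvv = 0.000000; k2 = (2.000000, -2.000000, 0.000000, 0.000000)
  k3: at (u, v) = (0.150000, 0.600000), (du/dtau, dv/dtau) = (2.000000, -2.000000); Gamma_uuu = 0.000000, Gamma_uuv = 0.000000, Gamma_uvv = 0.000000, Gamma_vuu = 0.000000, Gamma_vuv = 0.000000, Gamma_vvv = 0.000000; k3 = (2.000000, -2.000000, 0.000000, 0.000000)
  k4: at (u, v) = (0.200000, 0.550000), (du/dtau, dv/dtau) = (2.000000, -2.000000); Gamma_uuu = 0.000000, Gamma_uuv = 0.000000, Gamma_uvv = 0.000000, Gamma_vuu = 0.000000, Gamma_vuv = 0.000000, Gamma_vvv = 0.000000; k4 = (2.000000, -2.000000, 0.000000, 0.000000)
  Y <- Y + (h/6)(k1 + 2k2 + 2k3 + k4): u = 0.2000, v = 0.5500, du/dtau = 2.0000, dv/dtau = -2.0000
step 3:
  k1: at (u, v) = (0.200000, 0.550000), (du/dtau, dv/dtau) = (2.000000, -2.000000); Gamma_uuu = 0.000000, Gamma_uuv = 0.000000, Gamma_uvv = 0.000000, Gamma_vuu = 0.000000, Gamma_vuv = 0.000000, Gamma_vvv = 0.000000; k1 = (2.000000, -2.000000, 0.000000, 0.000000)
  k2: at (u, v) = (0.250000, 0.500000), (du/dtau, dv/dtau) = (2.000000, -2.000000); Gamma_uuu = 0.000000, Gamma_uuv = 0.000000, Gamma_uvv = 0.000000, Gamma_vuu = 0.000000, Gamma_vuv = 0.000000, Gamma_vvv = 0.000000; k2 = (2.000000, -2.000000, 0.000000, 0.000000)
  k3: at (u, v) = (0.250000, 0.500000), (du/dtau, dv/dtau) = (2.000000, -2.000000); Gamma_uuu = 0.000000, Gamma_uuv = 0.000000, Gamma_uvv = 0.000000, Gamma_vuu = 0.000000, Gamma_vuv = 0.000000, Gamma_vvv = 0.000000; k3 = (2.000000, -2.000000, 0.000000, 0.000000)
  k4: at (u, v) = (0.300000, 0.450000), (du/dtau, dv/dtau) = (2.000000, -2.000000); Gamma_uuu = 0.000000, Gamma_uuv = 0.000000, Gamma_uvv = 0.000000, Gamma_vuu = 0.000000, Gamma_vuv = 0.000000, Gamma_vvv = 0.000000; k4 = (2.000000, -2.000000, 0.000000, 0.000000)
  Y <- Y + (h/6)(k1 + 2k2 + 2k3 + k4): u = 0.3000, v = 0.4500, du/dtau = 2.0000, dv/dtau = -2.0000

Answer: u = 0.3000, v = 0.4500, du/dtau = 2.0000, dv/dtau = -2.0000


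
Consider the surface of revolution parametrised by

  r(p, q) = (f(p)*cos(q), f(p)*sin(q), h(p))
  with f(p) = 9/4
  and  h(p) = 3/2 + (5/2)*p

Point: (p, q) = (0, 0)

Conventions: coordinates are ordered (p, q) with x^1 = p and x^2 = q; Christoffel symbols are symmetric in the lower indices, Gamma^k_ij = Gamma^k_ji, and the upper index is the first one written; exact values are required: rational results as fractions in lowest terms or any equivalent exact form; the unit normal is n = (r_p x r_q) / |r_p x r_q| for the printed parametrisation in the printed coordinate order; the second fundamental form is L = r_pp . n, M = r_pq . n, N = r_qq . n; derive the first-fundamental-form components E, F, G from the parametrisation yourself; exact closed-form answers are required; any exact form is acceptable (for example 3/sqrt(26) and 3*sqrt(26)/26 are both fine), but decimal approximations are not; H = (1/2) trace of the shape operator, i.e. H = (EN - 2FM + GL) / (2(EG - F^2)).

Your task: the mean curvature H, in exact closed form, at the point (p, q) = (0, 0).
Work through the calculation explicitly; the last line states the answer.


f = 9/4, f' = 0, f'' = 0, h' = 5/2, h'' = 0
E = 25/4, F = 0, G = 81/16; answer radicand W^2 = 25/4
unnormalised second-form numerators: l = 0, m = 0, n = 45/8; L = l/sqrt(25/4), and similarly M = m/sqrt(W^2), N = n/sqrt(W^2)
H = (E*n - 2*F*m + G*l) / (2*(EG - F^2)*sqrt(W^2)); E*n - 2*F*m + G*l = 1125/32, EG - F^2 = 2025/64, so H = (5/9)/sqrt(25/4)

Answer: H = 2/9


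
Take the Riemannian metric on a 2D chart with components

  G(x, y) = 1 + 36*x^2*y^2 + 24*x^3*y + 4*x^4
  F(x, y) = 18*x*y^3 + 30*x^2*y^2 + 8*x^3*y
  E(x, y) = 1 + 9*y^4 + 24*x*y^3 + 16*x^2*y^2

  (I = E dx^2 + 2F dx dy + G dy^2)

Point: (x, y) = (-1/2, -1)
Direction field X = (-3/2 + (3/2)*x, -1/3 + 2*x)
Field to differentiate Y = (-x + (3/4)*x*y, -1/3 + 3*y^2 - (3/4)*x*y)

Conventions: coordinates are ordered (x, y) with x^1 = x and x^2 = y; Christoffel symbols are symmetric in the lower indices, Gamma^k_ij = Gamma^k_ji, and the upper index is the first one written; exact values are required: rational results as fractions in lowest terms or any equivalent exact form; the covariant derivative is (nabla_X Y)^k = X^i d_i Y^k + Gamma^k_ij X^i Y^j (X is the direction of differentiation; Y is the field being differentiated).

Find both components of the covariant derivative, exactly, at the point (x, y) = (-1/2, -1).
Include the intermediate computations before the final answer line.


E = 26, F = 35/2, G = 53/4 at the point
E_x = -40, E_y = -80, F_x = -54, F_y = -43, G_x = -56, G_y = -21
EG - F^2 = 153/4;  g^inv = (4/153) * [[53/4, -35/2], [-35/2, 26]]
first-kind symbols [ij,l] = (1/2)(d_i g_jl + d_j g_il - d_l g_ij): [xx,x] = E_x/2 = -20, [xx,y] = F_x - E_y/2 = -14, [xy,x] = E_y/2 = -40, [xy,y] = G_x/2 = -28, [yy,x] = F_y - G_x/2 = -15, [yy,y] = G_y/2 = -21/2
Gamma^x_ij = (G*[ij,x] - F*[ij,y])/(EG - F^2), Gamma^y_ij = (E*[ij,y] - F*[ij,x])/(EG - F^2)
Gamma_xxx = -80/153, Gamma_xxy = -160/153, Gamma_xyy = -20/51, Gamma_yxx = -56/153, Gamma_yxy = -112/153, Gamma_yyy = -14/51
X = (-9/4, -4/3), Y = (7/8, 55/24) at the point

Answer: (nabla_X Y)^x = 32503/2448, (nabla_X Y)^y = 29377/2448


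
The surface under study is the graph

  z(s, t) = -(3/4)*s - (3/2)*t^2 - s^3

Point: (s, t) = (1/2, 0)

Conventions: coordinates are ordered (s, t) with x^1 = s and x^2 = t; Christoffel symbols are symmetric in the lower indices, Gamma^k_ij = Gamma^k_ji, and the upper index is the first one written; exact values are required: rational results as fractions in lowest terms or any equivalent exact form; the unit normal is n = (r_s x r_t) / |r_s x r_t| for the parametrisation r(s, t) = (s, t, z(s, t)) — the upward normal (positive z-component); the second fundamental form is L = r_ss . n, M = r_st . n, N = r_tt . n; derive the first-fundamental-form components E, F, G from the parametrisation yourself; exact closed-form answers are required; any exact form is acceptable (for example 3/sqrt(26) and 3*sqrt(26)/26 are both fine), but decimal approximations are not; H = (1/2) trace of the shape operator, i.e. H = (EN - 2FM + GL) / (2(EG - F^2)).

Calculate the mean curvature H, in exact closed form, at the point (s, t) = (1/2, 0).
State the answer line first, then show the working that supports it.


Answer: H = -51*sqrt(13)/169

z_s = -3/2, z_t = 0, z_ss = -3, z_st = 0, z_tt = -3
E = 13/4, F = 0, G = 1; answer radicand W^2 = 13/4
unnormalised second-form numerators: l = -3, m = 0, n = -3; L = l/sqrt(13/4), and similarly M = m/sqrt(W^2), N = n/sqrt(W^2)
H = (E*n - 2*F*m + G*l) / (2*(EG - F^2)*sqrt(W^2)); E*n - 2*F*m + G*l = -51/4, EG - F^2 = 13/4, so H = (-51/26)/sqrt(13/4)


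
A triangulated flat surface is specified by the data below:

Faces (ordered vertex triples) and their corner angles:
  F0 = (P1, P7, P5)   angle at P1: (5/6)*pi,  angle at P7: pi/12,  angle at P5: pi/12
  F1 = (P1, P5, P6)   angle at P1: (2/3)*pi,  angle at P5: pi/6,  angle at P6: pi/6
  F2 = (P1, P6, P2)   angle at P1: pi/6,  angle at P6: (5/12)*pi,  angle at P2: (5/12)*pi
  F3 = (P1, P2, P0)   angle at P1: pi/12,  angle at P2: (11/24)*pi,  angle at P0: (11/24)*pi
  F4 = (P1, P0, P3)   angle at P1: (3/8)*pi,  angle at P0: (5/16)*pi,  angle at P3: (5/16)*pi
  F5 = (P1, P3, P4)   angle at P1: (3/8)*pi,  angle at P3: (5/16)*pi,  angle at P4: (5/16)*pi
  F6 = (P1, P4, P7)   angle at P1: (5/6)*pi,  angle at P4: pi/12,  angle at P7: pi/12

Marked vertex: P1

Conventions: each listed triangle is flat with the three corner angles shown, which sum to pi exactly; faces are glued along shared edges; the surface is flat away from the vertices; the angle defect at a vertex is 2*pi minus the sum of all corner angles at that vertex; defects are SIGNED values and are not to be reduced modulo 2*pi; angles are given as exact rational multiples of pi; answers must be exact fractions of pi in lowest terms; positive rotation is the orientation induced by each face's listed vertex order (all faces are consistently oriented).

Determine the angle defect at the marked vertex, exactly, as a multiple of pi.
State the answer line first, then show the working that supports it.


Answer: defect(P1) = (-4/3)*pi

Sum of corner angles at P1: (10/3)*pi
defect = 2*pi - (10/3)*pi


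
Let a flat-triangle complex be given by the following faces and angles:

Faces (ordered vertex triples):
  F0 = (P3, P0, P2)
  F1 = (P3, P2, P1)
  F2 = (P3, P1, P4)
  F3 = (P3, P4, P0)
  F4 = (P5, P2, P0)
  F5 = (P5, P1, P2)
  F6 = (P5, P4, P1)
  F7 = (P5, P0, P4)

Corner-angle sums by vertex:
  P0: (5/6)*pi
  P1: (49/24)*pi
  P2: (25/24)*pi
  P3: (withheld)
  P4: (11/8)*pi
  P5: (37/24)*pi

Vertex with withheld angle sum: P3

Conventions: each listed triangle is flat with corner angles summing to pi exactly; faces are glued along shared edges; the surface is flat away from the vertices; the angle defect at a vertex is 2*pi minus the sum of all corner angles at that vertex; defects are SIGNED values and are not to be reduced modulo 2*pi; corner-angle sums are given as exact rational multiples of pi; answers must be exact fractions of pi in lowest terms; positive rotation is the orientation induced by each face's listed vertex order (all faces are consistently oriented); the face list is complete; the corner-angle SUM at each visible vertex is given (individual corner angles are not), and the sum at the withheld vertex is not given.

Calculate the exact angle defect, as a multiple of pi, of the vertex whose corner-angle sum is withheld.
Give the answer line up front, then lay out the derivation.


Answer: defect(P3) = (5/6)*pi

V = 6, E = 12, F = 8; chi = V - E + F = 2
Gauss-Bonnet: total defect = 2*pi*chi = 4*pi; visible defects sum to (19/6)*pi


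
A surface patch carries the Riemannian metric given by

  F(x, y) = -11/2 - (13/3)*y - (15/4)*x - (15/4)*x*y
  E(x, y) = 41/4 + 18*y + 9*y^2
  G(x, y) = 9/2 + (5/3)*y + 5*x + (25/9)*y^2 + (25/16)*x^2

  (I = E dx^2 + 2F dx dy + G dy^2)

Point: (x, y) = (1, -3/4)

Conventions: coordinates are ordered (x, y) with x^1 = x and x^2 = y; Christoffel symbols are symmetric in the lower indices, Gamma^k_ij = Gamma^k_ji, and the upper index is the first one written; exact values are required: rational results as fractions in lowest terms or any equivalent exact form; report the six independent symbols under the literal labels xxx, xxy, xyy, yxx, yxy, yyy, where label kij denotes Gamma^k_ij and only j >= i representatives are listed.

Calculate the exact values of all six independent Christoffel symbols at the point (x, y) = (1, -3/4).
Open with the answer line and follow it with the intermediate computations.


Answer: Gamma_xxx = -2601/2677, Gamma_xxy = 9867/2677, Gamma_xyy = -109166/8031, Gamma_yxx = -1479/2677, Gamma_yxy = 3721/2677, Gamma_yyy = -10491/2677

E = 29/16, F = -51/16, G = 91/8 at the point
E_x = 0, E_y = 9/2, F_x = -15/16, F_y = -97/12, G_x = 65/8, G_y = -5/2
EG - F^2 = 2677/256;  g^inv = (256/2677) * [[91/8, 51/16], [51/16, 29/16]]
first-kind symbols [ij,l] = (1/2)(d_i g_jl + d_j g_il - d_l g_ij): [xx,x] = E_x/2 = 0, [xx,y] = F_x - E_y/2 = -51/16, [xy,x] = E_y/2 = 9/4, [xy,y] = G_x/2 = 65/16, [yy,x] = F_y - G_x/2 = -583/48, [yy,y] = G_y/2 = -5/4
Gamma^x_ij = (G*[ij,x] - F*[ij,y])/(EG - F^2), Gamma^y_ij = (E*[ij,y] - F*[ij,x])/(EG - F^2)


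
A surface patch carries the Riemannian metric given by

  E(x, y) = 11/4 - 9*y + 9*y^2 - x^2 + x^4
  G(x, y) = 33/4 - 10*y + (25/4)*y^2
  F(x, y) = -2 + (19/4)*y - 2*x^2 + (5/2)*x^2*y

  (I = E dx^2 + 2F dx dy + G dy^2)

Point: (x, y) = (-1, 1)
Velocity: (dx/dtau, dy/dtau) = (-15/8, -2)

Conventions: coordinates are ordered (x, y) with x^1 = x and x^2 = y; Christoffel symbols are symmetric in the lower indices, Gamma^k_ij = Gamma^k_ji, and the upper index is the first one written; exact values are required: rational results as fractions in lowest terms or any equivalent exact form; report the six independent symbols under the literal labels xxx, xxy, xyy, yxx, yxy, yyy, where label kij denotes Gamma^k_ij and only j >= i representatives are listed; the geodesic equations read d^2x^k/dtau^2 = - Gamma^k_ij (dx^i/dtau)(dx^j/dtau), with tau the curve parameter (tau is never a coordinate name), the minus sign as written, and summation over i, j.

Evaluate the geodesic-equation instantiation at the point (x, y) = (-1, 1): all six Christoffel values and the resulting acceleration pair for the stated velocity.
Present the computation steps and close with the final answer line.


E = 11/4, F = 13/4, G = 9/2 at the point
E_x = -2, E_y = 9, F_x = -1, F_y = 29/4, G_x = 0, G_y = 5/2
EG - F^2 = 29/16;  g^inv = (16/29) * [[9/2, -13/4], [-13/4, 11/4]]
first-kind symbols [ij,l] = (1/2)(d_i g_jl + d_j g_il - d_l g_ij): [xx,x] = E_x/2 = -1, [xx,y] = F_x - E_y/2 = -11/2, [xy,x] = E_y/2 = 9/2, [xy,y] = G_x/2 = 0, [yy,x] = F_y - G_x/2 = 29/4, [yy,y] = G_y/2 = 5/4
Gamma^x_ij = (G*[ij,x] - F*[ij,y])/(EG - F^2), Gamma^y_ij = (E*[ij,y] - F*[ij,x])/(EG - F^2)
Gamma_xxx = 214/29, Gamma_xxy = 324/29, Gamma_xyy = 457/29, Gamma_yxx = -190/29, Gamma_yxy = -234/29, Gamma_yyy = -322/29
d^2x/dtau^2 = -(Gamma_xxx*(-15/8)^2 + 2*Gamma_xxy*(-15/8)*(-2) + Gamma_xyy*(-2)^2) = -160331/928
d^2y/dtau^2 = -(Gamma_yxx*(-15/8)^2 + 2*Gamma_yxy*(-15/8)*(-2) + Gamma_yyy*(-2)^2) = 118751/928

Answer: Gamma_xxx = 214/29, Gamma_xxy = 324/29, Gamma_xyy = 457/29, Gamma_yxx = -190/29, Gamma_yxy = -234/29, Gamma_yyy = -322/29; accelerations (d^2x/dtau^2, d^2y/dtau^2) = (-160331/928, 118751/928)
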